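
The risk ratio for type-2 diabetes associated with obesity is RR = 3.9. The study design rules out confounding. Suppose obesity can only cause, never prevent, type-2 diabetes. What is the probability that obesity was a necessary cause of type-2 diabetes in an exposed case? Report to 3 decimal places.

Under exogeneity and monotonicity, PN = (RR − 1) / RR = 1 − 1/RR.
PN = (3.9 − 1) / 3.9 = 2.9 / 3.9 ≈ 0.7436

PN ≈ 0.744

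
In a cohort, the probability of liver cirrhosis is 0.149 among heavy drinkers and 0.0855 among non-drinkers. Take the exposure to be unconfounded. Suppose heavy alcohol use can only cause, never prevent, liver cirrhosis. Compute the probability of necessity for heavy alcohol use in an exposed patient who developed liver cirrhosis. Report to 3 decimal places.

PN ≈ 0.426

Let p₁ = 0.149, p₀ = 0.0855.
Under exogeneity and monotonicity, PN = (p₁ − p₀) / p₁.
PN = (0.149 − 0.0855) / 0.149 = 0.0635 / 0.149 ≈ 0.4262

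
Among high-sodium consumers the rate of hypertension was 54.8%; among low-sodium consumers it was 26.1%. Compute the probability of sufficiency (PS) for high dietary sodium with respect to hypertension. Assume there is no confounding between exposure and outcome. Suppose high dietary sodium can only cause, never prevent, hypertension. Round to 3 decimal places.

PS ≈ 0.388

p₁ = 0.548, p₀ = 0.261.
Under exogeneity and monotonicity, PS = (p₁ − p₀) / (1 − p₀).
PS = (0.548 − 0.261) / (1 − 0.261) = 0.287 / 0.739 ≈ 0.3884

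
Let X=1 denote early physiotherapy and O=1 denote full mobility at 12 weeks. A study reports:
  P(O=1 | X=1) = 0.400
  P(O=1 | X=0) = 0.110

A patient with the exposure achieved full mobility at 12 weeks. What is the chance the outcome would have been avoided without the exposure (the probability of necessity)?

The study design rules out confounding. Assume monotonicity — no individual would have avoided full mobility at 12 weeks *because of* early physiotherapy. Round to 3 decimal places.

Let p₁ = 0.4, p₀ = 0.11.
Under exogeneity and monotonicity, PN = (p₁ − p₀) / p₁.
PN = (0.4 − 0.11) / 0.4 = 0.29 / 0.4 ≈ 0.7250

PN ≈ 0.725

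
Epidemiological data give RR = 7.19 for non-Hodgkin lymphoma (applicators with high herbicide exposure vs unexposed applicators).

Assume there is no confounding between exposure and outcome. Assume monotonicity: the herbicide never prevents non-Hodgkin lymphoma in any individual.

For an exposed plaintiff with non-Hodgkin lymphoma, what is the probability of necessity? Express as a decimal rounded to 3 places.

PN ≈ 0.861

Under exogeneity and monotonicity, PN = (RR − 1) / RR = 1 − 1/RR.
PN = (7.19 − 1) / 7.19 = 6.19 / 7.19 ≈ 0.8609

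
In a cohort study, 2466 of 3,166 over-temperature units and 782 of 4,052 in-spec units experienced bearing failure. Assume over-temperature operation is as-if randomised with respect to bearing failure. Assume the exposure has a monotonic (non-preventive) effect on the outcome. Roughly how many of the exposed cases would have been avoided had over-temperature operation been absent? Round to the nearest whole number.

p₁ = P(outcome | exposed) = 2466/3166 = 0.7789
p₀ = P(outcome | unexposed) = 782/4052 = 0.19299
PN = (p₁ − p₀)/p₁ = (0.7789 − 0.19299) / 0.7789 ≈ 0.75223.
Attributable cases ≈ PN × (exposed cases) = 0.75223 × 2466 ≈ 1854.99.

about 1855 cases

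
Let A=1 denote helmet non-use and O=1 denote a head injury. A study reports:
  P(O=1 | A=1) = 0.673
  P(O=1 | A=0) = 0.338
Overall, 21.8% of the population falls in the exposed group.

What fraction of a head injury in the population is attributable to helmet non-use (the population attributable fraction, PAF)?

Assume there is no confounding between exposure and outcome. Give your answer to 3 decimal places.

PAF ≈ 0.178

Let p₁ = 0.673, p₀ = 0.338.
Overall risk P(Y=1) = π·p₁ + (1−π)·p₀ = 0.218×0.673 + 0.782×0.338 = 0.41103.
Under exogeneity, PAF = [P(Y=1) − p₀] / P(Y=1).
PAF = (0.41103 − 0.338) / 0.41103 ≈ 0.1777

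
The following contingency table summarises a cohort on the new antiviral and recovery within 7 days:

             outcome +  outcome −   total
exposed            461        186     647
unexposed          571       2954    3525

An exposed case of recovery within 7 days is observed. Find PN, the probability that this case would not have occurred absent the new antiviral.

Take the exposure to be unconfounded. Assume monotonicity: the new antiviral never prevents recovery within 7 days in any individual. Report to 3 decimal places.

PN ≈ 0.773

p₁ = P(outcome | exposed) = 461/647 = 0.71252
p₀ = P(outcome | unexposed) = 571/3525 = 0.16199
Under exogeneity and monotonicity, PN = (p₁ − p₀) / p₁.
PN = (0.71252 − 0.16199) / 0.71252 = 0.55053 / 0.71252 ≈ 0.7727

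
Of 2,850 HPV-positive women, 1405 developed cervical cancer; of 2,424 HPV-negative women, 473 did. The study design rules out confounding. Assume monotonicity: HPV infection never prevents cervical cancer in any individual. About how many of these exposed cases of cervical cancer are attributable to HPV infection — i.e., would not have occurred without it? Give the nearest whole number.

p₁ = P(outcome | exposed) = 1405/2850 = 0.49298
p₀ = P(outcome | unexposed) = 473/2424 = 0.19513
PN = (p₁ − p₀)/p₁ = (0.49298 − 0.19513) / 0.49298 ≈ 0.60418.
Attributable cases ≈ PN × (exposed cases) = 0.60418 × 1405 ≈ 848.87.

about 849 cases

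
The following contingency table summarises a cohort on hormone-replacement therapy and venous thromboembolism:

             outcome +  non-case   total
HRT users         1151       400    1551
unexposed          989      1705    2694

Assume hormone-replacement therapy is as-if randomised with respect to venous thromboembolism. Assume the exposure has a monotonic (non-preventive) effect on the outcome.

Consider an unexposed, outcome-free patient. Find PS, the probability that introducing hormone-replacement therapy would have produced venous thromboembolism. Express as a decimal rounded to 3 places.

PS ≈ 0.593

p₁ = P(outcome | exposed) = 1151/1551 = 0.7421
p₀ = P(outcome | unexposed) = 989/2694 = 0.36711
Under exogeneity and monotonicity, PS = (p₁ − p₀)/(1 − p₀).
PS = (0.7421 − 0.36711) / 0.63289 ≈ 0.5925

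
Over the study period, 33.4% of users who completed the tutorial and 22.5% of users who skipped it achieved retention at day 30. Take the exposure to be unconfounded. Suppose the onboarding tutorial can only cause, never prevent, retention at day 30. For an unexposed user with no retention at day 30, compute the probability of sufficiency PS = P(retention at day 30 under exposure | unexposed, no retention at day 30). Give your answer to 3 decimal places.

PS ≈ 0.141

p₁ = 0.334, p₀ = 0.225.
Under exogeneity and monotonicity, PS = (p₁ − p₀) / (1 − p₀).
PS = (0.334 − 0.225) / (1 − 0.225) = 0.109 / 0.775 ≈ 0.1406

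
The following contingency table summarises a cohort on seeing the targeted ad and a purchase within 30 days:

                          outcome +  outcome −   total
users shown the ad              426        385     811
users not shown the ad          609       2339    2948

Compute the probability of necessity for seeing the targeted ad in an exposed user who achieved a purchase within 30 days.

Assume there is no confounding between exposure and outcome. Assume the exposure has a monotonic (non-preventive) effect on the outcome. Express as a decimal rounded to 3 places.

PN ≈ 0.607

p₁ = P(outcome | exposed) = 426/811 = 0.52528
p₀ = P(outcome | unexposed) = 609/2948 = 0.20658
Under exogeneity and monotonicity, PN = (p₁ − p₀)/p₁.
PN = (0.52528 − 0.20658) / 0.52528 ≈ 0.6067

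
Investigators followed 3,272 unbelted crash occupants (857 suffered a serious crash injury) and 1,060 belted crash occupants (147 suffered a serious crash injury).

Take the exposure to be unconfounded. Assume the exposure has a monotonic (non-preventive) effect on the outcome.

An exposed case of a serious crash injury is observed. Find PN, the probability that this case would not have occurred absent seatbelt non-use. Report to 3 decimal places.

PN ≈ 0.471

p₁ = P(outcome | exposed) = 857/3272 = 0.26192
p₀ = P(outcome | unexposed) = 147/1060 = 0.13868
Under exogeneity and monotonicity, PN = (p₁ − p₀) / p₁.
PN = (0.26192 − 0.13868) / 0.26192 = 0.12324 / 0.26192 ≈ 0.4705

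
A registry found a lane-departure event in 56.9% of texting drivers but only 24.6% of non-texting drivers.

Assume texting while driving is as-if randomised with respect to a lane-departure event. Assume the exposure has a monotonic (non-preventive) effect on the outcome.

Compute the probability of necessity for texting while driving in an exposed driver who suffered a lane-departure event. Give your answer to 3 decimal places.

PN ≈ 0.568

p₁ = 0.569, p₀ = 0.246.
Under exogeneity and monotonicity, PN = (p₁ − p₀) / p₁.
PN = (0.569 − 0.246) / 0.569 = 0.323 / 0.569 ≈ 0.5677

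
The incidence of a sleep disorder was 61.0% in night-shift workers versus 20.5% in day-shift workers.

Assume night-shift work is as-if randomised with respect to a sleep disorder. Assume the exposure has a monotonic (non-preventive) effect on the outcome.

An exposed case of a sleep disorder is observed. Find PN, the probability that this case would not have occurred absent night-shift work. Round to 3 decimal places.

p₁ = 0.61, p₀ = 0.205.
Under exogeneity and monotonicity, PN = (p₁ − p₀) / p₁.
PN = (0.61 − 0.205) / 0.61 = 0.405 / 0.61 ≈ 0.6639

PN ≈ 0.664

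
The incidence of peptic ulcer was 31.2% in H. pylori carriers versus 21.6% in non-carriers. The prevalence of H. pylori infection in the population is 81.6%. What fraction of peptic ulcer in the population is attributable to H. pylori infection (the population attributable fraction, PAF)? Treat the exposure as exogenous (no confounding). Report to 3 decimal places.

p₁ = 0.312, p₀ = 0.216.
Overall risk P(Y=1) = π·p₁ + (1−π)·p₀ = 0.816×0.312 + 0.184×0.216 = 0.29434.
Under exogeneity, PAF = [P(Y=1) − p₀] / P(Y=1).
PAF = (0.29434 − 0.216) / 0.29434 ≈ 0.2661

PAF ≈ 0.266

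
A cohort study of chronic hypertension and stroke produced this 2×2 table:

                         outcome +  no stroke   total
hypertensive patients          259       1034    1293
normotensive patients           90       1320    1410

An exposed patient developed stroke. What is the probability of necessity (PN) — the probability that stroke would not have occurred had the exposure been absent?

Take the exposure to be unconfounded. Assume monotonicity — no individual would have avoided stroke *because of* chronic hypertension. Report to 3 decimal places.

p₁ = P(outcome | exposed) = 259/1293 = 0.20031
p₀ = P(outcome | unexposed) = 90/1410 = 0.06383
Under exogeneity and monotonicity, PN = (p₁ − p₀)/p₁.
PN = (0.20031 − 0.06383) / 0.20031 ≈ 0.6813

PN ≈ 0.681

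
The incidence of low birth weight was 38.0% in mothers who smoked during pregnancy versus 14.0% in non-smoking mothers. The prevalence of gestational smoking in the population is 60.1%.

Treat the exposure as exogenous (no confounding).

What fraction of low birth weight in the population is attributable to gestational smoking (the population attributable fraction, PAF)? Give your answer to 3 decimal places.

PAF ≈ 0.507

p₁ = 0.38, p₀ = 0.14.
Overall risk P(Y=1) = π·p₁ + (1−π)·p₀ = 0.601×0.38 + 0.399×0.14 = 0.28424.
Under exogeneity, PAF = [P(Y=1) − p₀] / P(Y=1).
PAF = (0.28424 − 0.14) / 0.28424 ≈ 0.5075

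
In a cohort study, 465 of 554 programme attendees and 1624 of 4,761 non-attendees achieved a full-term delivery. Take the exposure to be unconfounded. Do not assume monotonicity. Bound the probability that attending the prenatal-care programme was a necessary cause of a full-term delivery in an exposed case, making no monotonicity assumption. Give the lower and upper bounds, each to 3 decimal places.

p₁ = P(outcome | exposed) = 465/554 = 0.83935
p₀ = P(outcome | unexposed) = 1624/4761 = 0.3411
Under exogeneity alone the bounds on PN are max{0,(p₁−p₀)/p₁} ≤ PN ≤ min{1,(1−p₀)/p₁}.
  lower = (p₁ − p₀)/p₁ = 0.49825 / 0.83935 ≈ 0.5936
  upper = min{1, (1 − p₀)/p₁} = 0.6589 / 0.83935 ≈ 0.7850

0.594 ≤ PN ≤ 0.785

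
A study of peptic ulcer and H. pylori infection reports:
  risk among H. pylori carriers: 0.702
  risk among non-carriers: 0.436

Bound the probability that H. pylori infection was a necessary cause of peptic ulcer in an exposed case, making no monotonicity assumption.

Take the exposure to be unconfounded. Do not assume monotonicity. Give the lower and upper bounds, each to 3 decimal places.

Let p₁ = 0.702, p₀ = 0.436.
Under exogeneity alone the bounds on PN are max{0,(p₁−p₀)/p₁} ≤ PN ≤ min{1,(1−p₀)/p₁}.
  lower = (p₁ − p₀)/p₁ = 0.266 / 0.702 ≈ 0.3789
  upper = min{1, (1 − p₀)/p₁} = 0.564 / 0.702 ≈ 0.8034

0.379 ≤ PN ≤ 0.803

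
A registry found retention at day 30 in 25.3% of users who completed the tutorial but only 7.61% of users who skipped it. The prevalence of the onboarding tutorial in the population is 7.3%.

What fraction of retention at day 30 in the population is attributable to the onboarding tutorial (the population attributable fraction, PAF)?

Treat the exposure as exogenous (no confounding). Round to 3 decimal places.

p₁ = 0.253, p₀ = 0.0761.
Overall risk P(Y=1) = π·p₁ + (1−π)·p₀ = 0.073×0.253 + 0.927×0.0761 = 0.089014.
Under exogeneity, PAF = [P(Y=1) − p₀] / P(Y=1).
PAF = (0.089014 − 0.0761) / 0.089014 ≈ 0.1451

PAF ≈ 0.145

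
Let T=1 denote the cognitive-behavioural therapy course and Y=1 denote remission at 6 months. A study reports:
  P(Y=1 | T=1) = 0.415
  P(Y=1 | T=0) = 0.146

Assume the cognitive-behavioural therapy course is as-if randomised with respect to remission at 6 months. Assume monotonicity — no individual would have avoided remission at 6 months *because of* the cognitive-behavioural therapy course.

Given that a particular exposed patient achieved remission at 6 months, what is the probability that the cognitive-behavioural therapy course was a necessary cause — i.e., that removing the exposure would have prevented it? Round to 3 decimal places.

Let p₁ = 0.415, p₀ = 0.146.
Under exogeneity and monotonicity, PN = (p₁ − p₀) / p₁.
PN = (0.415 − 0.146) / 0.415 = 0.269 / 0.415 ≈ 0.6482

PN ≈ 0.648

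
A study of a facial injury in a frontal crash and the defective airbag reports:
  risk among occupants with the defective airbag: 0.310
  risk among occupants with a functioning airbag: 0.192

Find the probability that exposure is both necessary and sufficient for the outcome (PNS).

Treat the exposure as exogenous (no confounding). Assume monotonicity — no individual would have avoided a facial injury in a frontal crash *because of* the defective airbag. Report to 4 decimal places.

PNS ≈ 0.1180

Let p₁ = 0.31, p₀ = 0.192.
Under exogeneity and monotonicity, PNS = p₁ − p₀.
PNS = 0.31 − 0.192 = 0.118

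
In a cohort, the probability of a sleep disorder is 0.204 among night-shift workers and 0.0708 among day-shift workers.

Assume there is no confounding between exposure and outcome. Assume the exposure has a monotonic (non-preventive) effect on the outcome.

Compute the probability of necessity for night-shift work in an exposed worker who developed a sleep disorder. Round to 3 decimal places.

PN ≈ 0.653

Let p₁ = 0.204, p₀ = 0.0708.
Under exogeneity and monotonicity, PN = (p₁ − p₀) / p₁.
PN = (0.204 − 0.0708) / 0.204 = 0.1332 / 0.204 ≈ 0.6529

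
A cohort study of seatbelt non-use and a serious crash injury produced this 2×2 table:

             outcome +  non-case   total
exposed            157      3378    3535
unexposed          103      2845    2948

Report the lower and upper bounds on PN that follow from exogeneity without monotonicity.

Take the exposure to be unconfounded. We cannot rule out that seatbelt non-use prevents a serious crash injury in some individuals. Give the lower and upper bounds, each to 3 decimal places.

p₁ = P(outcome | exposed) = 157/3535 = 0.044413
p₀ = P(outcome | unexposed) = 103/2948 = 0.034939
Under exogeneity alone the bounds on PN are max{0,(p₁−p₀)/p₁} ≤ PN ≤ min{1,(1−p₀)/p₁}.
  lower = (p₁ − p₀)/p₁ = 0.0094741 / 0.044413 ≈ 0.2133
  upper = min{1, (1 − p₀)/p₁} = 0.96506 / 0.044413 ≈ 21.7292 → capped at 1

0.213 ≤ PN ≤ 1.000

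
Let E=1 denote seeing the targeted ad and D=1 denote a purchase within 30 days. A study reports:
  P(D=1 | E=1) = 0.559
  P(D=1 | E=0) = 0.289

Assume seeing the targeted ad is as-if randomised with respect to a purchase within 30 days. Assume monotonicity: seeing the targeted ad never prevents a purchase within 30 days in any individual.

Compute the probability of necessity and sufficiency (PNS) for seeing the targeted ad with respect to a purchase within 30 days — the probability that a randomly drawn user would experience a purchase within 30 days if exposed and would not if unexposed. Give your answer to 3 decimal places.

PNS ≈ 0.270

Let p₁ = 0.559, p₀ = 0.289.
Under exogeneity and monotonicity, PNS = p₁ − p₀.
PNS = 0.559 − 0.289 = 0.27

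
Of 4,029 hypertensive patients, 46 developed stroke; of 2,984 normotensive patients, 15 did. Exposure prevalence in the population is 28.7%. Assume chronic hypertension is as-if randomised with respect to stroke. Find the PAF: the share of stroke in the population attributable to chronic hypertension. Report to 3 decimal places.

p₁ = P(outcome | exposed) = 46/4029 = 0.011417
p₀ = P(outcome | unexposed) = 15/2984 = 0.0050268
Overall risk P(Y=1) = π·p₁ + (1−π)·p₀ = 0.287×0.011417 + 0.713×0.0050268 = 0.0068609.
Under exogeneity, PAF = [P(Y=1) − p₀] / P(Y=1).
PAF = (0.0068609 − 0.0050268) / 0.0068609 ≈ 0.2673

PAF ≈ 0.267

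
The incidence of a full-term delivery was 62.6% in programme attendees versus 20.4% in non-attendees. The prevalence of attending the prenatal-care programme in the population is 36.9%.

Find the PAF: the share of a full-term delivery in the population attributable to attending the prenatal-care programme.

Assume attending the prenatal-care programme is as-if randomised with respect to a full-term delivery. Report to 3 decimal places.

p₁ = 0.626, p₀ = 0.204.
Overall risk P(Y=1) = π·p₁ + (1−π)·p₀ = 0.369×0.626 + 0.631×0.204 = 0.35972.
Under exogeneity, PAF = [P(Y=1) − p₀] / P(Y=1).
PAF = (0.35972 − 0.204) / 0.35972 ≈ 0.4329

PAF ≈ 0.433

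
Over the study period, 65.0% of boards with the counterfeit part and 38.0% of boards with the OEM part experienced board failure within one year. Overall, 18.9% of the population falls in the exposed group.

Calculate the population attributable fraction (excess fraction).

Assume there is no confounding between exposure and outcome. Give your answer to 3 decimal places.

p₁ = 0.65, p₀ = 0.38.
Overall risk P(Y=1) = π·p₁ + (1−π)·p₀ = 0.189×0.65 + 0.811×0.38 = 0.43103.
Under exogeneity, PAF = [P(Y=1) − p₀] / P(Y=1).
PAF = (0.43103 − 0.38) / 0.43103 ≈ 0.1184

PAF ≈ 0.118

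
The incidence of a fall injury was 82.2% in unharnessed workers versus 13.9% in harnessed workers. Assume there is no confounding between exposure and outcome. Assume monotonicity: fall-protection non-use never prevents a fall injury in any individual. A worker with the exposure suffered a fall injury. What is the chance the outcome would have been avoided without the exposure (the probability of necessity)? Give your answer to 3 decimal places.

p₁ = 0.822, p₀ = 0.139.
Under exogeneity and monotonicity, PN = (p₁ − p₀) / p₁.
PN = (0.822 − 0.139) / 0.822 = 0.683 / 0.822 ≈ 0.8309

PN ≈ 0.831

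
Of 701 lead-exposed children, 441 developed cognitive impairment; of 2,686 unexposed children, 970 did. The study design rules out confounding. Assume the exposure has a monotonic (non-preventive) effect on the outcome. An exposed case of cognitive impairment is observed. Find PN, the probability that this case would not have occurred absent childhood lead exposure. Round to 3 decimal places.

p₁ = P(outcome | exposed) = 441/701 = 0.6291
p₀ = P(outcome | unexposed) = 970/2686 = 0.36113
Under exogeneity and monotonicity, PN = (p₁ − p₀) / p₁.
PN = (0.6291 − 0.36113) / 0.6291 = 0.26797 / 0.6291 ≈ 0.4260

PN ≈ 0.426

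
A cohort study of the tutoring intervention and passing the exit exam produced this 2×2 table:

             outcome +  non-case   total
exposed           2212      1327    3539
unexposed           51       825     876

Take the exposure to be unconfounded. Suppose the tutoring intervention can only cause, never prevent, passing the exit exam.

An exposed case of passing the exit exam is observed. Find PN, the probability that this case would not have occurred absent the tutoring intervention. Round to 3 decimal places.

PN ≈ 0.907

p₁ = P(outcome | exposed) = 2212/3539 = 0.62504
p₀ = P(outcome | unexposed) = 51/876 = 0.058219
Under exogeneity and monotonicity, PN = (p₁ − p₀)/p₁.
PN = (0.62504 − 0.058219) / 0.62504 ≈ 0.9069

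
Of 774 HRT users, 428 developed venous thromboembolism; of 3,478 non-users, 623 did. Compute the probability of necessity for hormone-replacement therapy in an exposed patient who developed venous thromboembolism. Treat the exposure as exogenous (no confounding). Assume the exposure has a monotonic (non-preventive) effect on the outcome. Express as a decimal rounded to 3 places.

p₁ = P(outcome | exposed) = 428/774 = 0.55297
p₀ = P(outcome | unexposed) = 623/3478 = 0.17913
Under exogeneity and monotonicity, PN = (p₁ − p₀) / p₁.
PN = (0.55297 − 0.17913) / 0.55297 = 0.37385 / 0.55297 ≈ 0.6761

PN ≈ 0.676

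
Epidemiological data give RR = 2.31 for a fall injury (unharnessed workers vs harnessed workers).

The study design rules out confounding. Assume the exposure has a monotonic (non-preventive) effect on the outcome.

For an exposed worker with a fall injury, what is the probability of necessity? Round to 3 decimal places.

PN ≈ 0.567

Under exogeneity and monotonicity, PN = (RR − 1) / RR = 1 − 1/RR.
PN = (2.31 − 1) / 2.31 = 1.31 / 2.31 ≈ 0.5671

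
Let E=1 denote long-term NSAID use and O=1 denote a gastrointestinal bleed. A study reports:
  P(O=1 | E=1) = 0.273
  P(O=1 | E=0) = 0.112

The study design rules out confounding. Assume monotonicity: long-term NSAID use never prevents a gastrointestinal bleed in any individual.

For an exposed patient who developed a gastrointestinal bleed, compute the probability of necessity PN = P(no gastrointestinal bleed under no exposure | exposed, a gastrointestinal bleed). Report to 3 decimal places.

Let p₁ = 0.273, p₀ = 0.112.
Under exogeneity and monotonicity, PN = (p₁ − p₀) / p₁.
PN = (0.273 − 0.112) / 0.273 = 0.161 / 0.273 ≈ 0.5897

PN ≈ 0.590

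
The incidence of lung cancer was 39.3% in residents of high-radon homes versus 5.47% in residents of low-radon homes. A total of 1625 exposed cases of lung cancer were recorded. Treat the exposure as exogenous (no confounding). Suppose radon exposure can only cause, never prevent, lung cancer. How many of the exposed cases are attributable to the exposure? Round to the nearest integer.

about 1399 cases

p₁ = 0.393, p₀ = 0.0547.
PN = (p₁ − p₀)/p₁ = (0.393 − 0.0547) / 0.393 ≈ 0.86081.
Attributable cases ≈ PN × (exposed cases) = 0.86081 × 1625 ≈ 1398.82.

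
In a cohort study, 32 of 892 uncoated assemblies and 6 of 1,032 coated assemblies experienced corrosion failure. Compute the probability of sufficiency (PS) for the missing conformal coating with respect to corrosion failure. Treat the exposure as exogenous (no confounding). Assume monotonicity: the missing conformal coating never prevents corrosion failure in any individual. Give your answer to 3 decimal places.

PS ≈ 0.030

p₁ = P(outcome | exposed) = 32/892 = 0.035874
p₀ = P(outcome | unexposed) = 6/1032 = 0.005814
Under exogeneity and monotonicity, PS = (p₁ − p₀) / (1 − p₀).
PS = (0.035874 − 0.005814) / (1 − 0.005814) = 0.03006 / 0.99419 ≈ 0.0302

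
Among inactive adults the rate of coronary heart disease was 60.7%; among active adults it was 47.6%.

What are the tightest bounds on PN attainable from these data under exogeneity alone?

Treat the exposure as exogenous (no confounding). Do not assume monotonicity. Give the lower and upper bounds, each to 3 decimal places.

p₁ = 0.607, p₀ = 0.476.
Under exogeneity alone the bounds on PN are max{0,(p₁−p₀)/p₁} ≤ PN ≤ min{1,(1−p₀)/p₁}.
  lower = (p₁ − p₀)/p₁ = 0.131 / 0.607 ≈ 0.2158
  upper = min{1, (1 − p₀)/p₁} = 0.524 / 0.607 ≈ 0.8633

0.216 ≤ PN ≤ 0.863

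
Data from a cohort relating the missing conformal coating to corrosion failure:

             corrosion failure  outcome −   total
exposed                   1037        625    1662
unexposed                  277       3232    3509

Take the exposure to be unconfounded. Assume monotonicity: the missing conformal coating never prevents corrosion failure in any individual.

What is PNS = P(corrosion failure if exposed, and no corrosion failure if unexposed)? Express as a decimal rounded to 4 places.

p₁ = P(outcome | exposed) = 1037/1662 = 0.62395
p₀ = P(outcome | unexposed) = 277/3509 = 0.07894
Under exogeneity and monotonicity, PNS = p₁ − p₀.
PNS = 0.62395 − 0.07894 = 0.54501

PNS ≈ 0.5450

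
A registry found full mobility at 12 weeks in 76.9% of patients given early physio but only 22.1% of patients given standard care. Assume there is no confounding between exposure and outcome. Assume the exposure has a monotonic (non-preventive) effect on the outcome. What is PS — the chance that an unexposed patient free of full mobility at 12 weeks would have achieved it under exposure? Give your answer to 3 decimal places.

p₁ = 0.769, p₀ = 0.221.
Under exogeneity and monotonicity, PS = (p₁ − p₀) / (1 − p₀).
PS = (0.769 − 0.221) / (1 − 0.221) = 0.548 / 0.779 ≈ 0.7035

PS ≈ 0.703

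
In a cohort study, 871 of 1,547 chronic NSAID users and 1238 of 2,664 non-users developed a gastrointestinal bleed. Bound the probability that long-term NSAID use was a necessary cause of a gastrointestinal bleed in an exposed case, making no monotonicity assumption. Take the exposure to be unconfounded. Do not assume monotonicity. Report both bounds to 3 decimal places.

0.175 ≤ PN ≤ 0.951

p₁ = P(outcome | exposed) = 871/1547 = 0.56303
p₀ = P(outcome | unexposed) = 1238/2664 = 0.46471
Under exogeneity alone the bounds on PN are max{0,(p₁−p₀)/p₁} ≤ PN ≤ min{1,(1−p₀)/p₁}.
  lower = (p₁ − p₀)/p₁ = 0.09831 / 0.56303 ≈ 0.1746
  upper = min{1, (1 − p₀)/p₁} = 0.53529 / 0.56303 ≈ 0.9507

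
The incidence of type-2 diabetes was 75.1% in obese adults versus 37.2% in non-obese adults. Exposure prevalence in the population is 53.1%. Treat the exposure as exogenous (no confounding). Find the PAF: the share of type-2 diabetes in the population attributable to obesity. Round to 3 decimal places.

p₁ = 0.751, p₀ = 0.372.
Overall risk P(Y=1) = π·p₁ + (1−π)·p₀ = 0.531×0.751 + 0.469×0.372 = 0.57325.
Under exogeneity, PAF = [P(Y=1) − p₀] / P(Y=1).
PAF = (0.57325 − 0.372) / 0.57325 ≈ 0.3511

PAF ≈ 0.351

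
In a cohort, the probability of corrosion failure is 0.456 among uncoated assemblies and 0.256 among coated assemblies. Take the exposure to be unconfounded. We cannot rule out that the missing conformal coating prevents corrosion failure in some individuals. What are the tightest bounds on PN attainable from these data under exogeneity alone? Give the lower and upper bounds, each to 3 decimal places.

Let p₁ = 0.456, p₀ = 0.256.
Under exogeneity alone the bounds on PN are max{0,(p₁−p₀)/p₁} ≤ PN ≤ min{1,(1−p₀)/p₁}.
  lower = (p₁ − p₀)/p₁ = 0.2 / 0.456 ≈ 0.4386
  upper = min{1, (1 − p₀)/p₁} = 0.744 / 0.456 ≈ 1.6316 → capped at 1

0.439 ≤ PN ≤ 1.000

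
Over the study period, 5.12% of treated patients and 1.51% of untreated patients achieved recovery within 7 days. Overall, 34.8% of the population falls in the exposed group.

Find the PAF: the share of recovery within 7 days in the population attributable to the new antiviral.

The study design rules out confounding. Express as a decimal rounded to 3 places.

PAF ≈ 0.454

p₁ = 0.0512, p₀ = 0.0151.
Overall risk P(Y=1) = π·p₁ + (1−π)·p₀ = 0.348×0.0512 + 0.652×0.0151 = 0.027663.
Under exogeneity, PAF = [P(Y=1) − p₀] / P(Y=1).
PAF = (0.027663 − 0.0151) / 0.027663 ≈ 0.4541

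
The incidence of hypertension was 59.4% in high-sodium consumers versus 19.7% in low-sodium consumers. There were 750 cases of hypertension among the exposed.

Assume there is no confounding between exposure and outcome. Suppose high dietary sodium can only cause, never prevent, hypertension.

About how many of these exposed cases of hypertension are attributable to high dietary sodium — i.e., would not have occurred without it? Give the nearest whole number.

about 501 cases

p₁ = 0.594, p₀ = 0.197.
PN = (p₁ − p₀)/p₁ = (0.594 − 0.197) / 0.594 ≈ 0.66835.
Attributable cases ≈ PN × (exposed cases) = 0.66835 × 750 ≈ 501.26.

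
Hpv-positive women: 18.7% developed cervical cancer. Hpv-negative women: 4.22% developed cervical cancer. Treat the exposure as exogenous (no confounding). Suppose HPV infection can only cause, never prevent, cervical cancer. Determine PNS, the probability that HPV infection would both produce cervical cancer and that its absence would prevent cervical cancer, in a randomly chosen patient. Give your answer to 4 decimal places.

p₁ = 0.187, p₀ = 0.0422.
Under exogeneity and monotonicity, PNS = p₁ − p₀.
PNS = 0.187 − 0.0422 = 0.1448

PNS ≈ 0.1448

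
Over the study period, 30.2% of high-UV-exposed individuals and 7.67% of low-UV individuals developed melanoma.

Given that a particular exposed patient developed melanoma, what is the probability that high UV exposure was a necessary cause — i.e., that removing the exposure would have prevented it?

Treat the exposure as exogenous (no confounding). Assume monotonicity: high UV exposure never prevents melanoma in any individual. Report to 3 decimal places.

PN ≈ 0.746

p₁ = 0.302, p₀ = 0.0767.
Under exogeneity and monotonicity, PN = (p₁ − p₀) / p₁.
PN = (0.302 − 0.0767) / 0.302 = 0.2253 / 0.302 ≈ 0.7460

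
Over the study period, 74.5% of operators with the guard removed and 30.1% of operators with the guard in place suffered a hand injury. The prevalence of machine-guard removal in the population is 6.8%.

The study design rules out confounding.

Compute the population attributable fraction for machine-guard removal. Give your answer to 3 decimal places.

p₁ = 0.745, p₀ = 0.301.
Overall risk P(Y=1) = π·p₁ + (1−π)·p₀ = 0.068×0.745 + 0.932×0.301 = 0.33119.
Under exogeneity, PAF = [P(Y=1) − p₀] / P(Y=1).
PAF = (0.33119 − 0.301) / 0.33119 ≈ 0.0912

PAF ≈ 0.091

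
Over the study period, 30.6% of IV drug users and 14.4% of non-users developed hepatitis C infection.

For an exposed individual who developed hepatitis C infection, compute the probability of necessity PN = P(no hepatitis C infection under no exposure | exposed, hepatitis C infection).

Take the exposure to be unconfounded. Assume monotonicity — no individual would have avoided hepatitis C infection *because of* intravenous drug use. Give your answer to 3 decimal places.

PN ≈ 0.529

p₁ = 0.306, p₀ = 0.144.
Under exogeneity and monotonicity, PN = (p₁ − p₀) / p₁.
PN = (0.306 − 0.144) / 0.306 = 0.162 / 0.306 ≈ 0.5294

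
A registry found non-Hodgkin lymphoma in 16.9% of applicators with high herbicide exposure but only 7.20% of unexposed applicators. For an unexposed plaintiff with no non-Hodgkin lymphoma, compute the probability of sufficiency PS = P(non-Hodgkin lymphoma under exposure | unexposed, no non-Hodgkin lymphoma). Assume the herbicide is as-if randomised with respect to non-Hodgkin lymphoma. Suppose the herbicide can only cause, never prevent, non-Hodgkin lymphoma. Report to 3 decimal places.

p₁ = 0.169, p₀ = 0.072.
Under exogeneity and monotonicity, PS = (p₁ − p₀) / (1 − p₀).
PS = (0.169 − 0.072) / (1 − 0.072) = 0.097 / 0.928 ≈ 0.1045

PS ≈ 0.105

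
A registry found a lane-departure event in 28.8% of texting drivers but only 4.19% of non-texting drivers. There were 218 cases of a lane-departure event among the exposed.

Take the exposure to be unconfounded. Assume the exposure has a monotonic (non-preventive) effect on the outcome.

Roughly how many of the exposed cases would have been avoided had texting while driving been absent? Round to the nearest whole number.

about 186 cases

p₁ = 0.288, p₀ = 0.0419.
PN = (p₁ − p₀)/p₁ = (0.288 − 0.0419) / 0.288 ≈ 0.85451.
Attributable cases ≈ PN × (exposed cases) = 0.85451 × 218 ≈ 186.28.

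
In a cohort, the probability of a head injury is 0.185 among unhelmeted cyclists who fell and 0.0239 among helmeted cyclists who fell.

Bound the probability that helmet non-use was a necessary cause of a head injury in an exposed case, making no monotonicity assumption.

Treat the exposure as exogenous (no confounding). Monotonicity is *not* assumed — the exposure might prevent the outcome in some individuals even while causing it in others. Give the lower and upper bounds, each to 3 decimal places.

0.871 ≤ PN ≤ 1.000

Let p₁ = 0.185, p₀ = 0.0239.
Under exogeneity alone the bounds on PN are max{0,(p₁−p₀)/p₁} ≤ PN ≤ min{1,(1−p₀)/p₁}.
  lower = (p₁ − p₀)/p₁ = 0.1611 / 0.185 ≈ 0.8708
  upper = min{1, (1 − p₀)/p₁} = 0.9761 / 0.185 ≈ 5.2762 → capped at 1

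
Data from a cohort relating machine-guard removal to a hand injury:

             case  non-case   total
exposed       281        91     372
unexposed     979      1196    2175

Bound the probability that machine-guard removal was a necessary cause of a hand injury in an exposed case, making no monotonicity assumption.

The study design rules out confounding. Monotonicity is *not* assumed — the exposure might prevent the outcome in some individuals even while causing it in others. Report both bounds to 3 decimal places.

p₁ = P(outcome | exposed) = 281/372 = 0.75538
p₀ = P(outcome | unexposed) = 979/2175 = 0.45011
Under exogeneity alone the bounds on PN are max{0,(p₁−p₀)/p₁} ≤ PN ≤ min{1,(1−p₀)/p₁}.
  lower = (p₁ − p₀)/p₁ = 0.30526 / 0.75538 ≈ 0.4041
  upper = min{1, (1 − p₀)/p₁} = 0.54989 / 0.75538 ≈ 0.7280

0.404 ≤ PN ≤ 0.728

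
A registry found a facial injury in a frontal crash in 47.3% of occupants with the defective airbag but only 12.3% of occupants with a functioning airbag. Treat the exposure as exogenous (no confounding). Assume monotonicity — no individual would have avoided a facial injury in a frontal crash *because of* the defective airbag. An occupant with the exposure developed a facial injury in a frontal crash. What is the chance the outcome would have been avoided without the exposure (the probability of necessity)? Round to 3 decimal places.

PN ≈ 0.740

p₁ = 0.473, p₀ = 0.123.
Under exogeneity and monotonicity, PN = (p₁ − p₀) / p₁.
PN = (0.473 − 0.123) / 0.473 = 0.35 / 0.473 ≈ 0.7400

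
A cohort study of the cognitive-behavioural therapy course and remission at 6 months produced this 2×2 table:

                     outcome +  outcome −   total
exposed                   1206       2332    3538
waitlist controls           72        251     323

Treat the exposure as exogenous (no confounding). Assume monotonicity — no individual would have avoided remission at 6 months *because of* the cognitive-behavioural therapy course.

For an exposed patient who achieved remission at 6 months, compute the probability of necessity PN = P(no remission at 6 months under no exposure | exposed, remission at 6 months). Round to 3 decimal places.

PN ≈ 0.346

p₁ = P(outcome | exposed) = 1206/3538 = 0.34087
p₀ = P(outcome | unexposed) = 72/323 = 0.22291
Under exogeneity and monotonicity, PN = (p₁ − p₀)/p₁.
PN = (0.34087 − 0.22291) / 0.34087 ≈ 0.3461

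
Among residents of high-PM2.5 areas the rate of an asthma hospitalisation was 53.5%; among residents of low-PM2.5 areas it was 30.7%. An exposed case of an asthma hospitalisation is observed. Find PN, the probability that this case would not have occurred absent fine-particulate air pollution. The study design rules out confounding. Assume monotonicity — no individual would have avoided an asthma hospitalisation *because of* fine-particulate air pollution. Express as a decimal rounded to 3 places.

p₁ = 0.535, p₀ = 0.307.
Under exogeneity and monotonicity, PN = (p₁ − p₀) / p₁.
PN = (0.535 − 0.307) / 0.535 = 0.228 / 0.535 ≈ 0.4262

PN ≈ 0.426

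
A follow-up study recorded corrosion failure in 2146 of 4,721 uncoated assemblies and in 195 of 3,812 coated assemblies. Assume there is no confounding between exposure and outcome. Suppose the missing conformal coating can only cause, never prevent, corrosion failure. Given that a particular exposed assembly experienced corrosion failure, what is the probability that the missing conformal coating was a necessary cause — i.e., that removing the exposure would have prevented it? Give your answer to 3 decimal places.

p₁ = P(outcome | exposed) = 2146/4721 = 0.45456
p₀ = P(outcome | unexposed) = 195/3812 = 0.051154
Under exogeneity and monotonicity, PN = (p₁ − p₀) / p₁.
PN = (0.45456 − 0.051154) / 0.45456 = 0.40341 / 0.45456 ≈ 0.8875

PN ≈ 0.887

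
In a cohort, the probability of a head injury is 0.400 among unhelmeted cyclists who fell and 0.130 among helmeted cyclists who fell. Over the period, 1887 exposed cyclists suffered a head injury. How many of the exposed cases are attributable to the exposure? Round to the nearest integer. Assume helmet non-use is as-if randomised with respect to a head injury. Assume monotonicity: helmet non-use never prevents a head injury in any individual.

Let p₁ = 0.4, p₀ = 0.13.
PN = (p₁ − p₀)/p₁ = (0.4 − 0.13) / 0.4 ≈ 0.67500.
Attributable cases ≈ PN × (exposed cases) = 0.67500 × 1887 ≈ 1273.73.

about 1274 cases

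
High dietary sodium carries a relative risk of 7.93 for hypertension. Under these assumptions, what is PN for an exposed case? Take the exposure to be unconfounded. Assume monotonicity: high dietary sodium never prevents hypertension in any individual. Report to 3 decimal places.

PN ≈ 0.874

Under exogeneity and monotonicity, PN = (RR − 1) / RR = 1 − 1/RR.
PN = (7.93 − 1) / 7.93 = 6.93 / 7.93 ≈ 0.8739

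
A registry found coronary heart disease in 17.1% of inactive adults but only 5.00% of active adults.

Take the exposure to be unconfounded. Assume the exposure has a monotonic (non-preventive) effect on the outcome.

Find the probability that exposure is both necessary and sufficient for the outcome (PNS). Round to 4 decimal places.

p₁ = 0.171, p₀ = 0.05.
Under exogeneity and monotonicity, PNS = p₁ − p₀.
PNS = 0.171 − 0.05 = 0.121

PNS ≈ 0.1210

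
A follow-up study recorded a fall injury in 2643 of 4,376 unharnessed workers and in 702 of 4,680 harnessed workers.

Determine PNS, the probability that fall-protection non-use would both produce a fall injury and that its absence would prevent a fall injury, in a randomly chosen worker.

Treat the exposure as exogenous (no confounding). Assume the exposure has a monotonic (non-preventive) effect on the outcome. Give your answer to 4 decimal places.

p₁ = P(outcome | exposed) = 2643/4376 = 0.60398
p₀ = P(outcome | unexposed) = 702/4680 = 0.15
Under exogeneity and monotonicity, PNS = p₁ − p₀.
PNS = 0.60398 − 0.15 = 0.45398

PNS ≈ 0.4540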